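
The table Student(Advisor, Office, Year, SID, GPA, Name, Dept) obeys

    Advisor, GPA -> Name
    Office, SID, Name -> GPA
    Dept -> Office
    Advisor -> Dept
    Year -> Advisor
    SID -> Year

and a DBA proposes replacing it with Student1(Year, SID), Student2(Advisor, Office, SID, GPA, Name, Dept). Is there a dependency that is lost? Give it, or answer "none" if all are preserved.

Check Year → Advisor: no single fragment contains all of {Advisor, Year}, and the restricted closure of {Year} across the fragments never reaches {Advisor}.
Advisor, GPA → Name is preserved.
Office, SID, Name → GPA is preserved.
Dept → Office is preserved.
Advisor → Dept is preserved.
SID → Year is preserved.

Year -> Advisor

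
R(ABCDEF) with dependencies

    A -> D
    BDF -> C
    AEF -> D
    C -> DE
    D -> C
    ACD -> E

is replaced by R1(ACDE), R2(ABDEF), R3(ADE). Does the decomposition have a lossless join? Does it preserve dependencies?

lossless and dependency-preserving

Lossless test (chase): Rows 1 and 2 agree on D; apply D→C and equate their C entries. Rows 1 and 3 agree on D; apply D→C and equate their C entries. Row 2 is now all distinguished symbols — the join is lossless.
Dependency preservation: BDF → C is not contained in any single fragment, but the restricted closure of its left-hand side across the fragments still reaches the right-hand side; the remaining FDs each lie inside some fragment. All dependencies are preserved.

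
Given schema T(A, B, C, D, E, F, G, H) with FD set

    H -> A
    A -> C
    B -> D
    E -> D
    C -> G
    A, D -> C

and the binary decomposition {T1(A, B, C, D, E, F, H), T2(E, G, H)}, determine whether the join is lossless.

Common attributes: T1 ∩ T2 = {E, H}.
Closure of {E, H}: H → A applies, adding A; A → C applies, adding C; E → D applies, adding D; C → G applies, adding G. So (E, H)⁺ = {A, C, D, E, G, H}.
This closure contains every attribute of T2, so T1 ∩ T2 → T2. The join is lossless.

Yes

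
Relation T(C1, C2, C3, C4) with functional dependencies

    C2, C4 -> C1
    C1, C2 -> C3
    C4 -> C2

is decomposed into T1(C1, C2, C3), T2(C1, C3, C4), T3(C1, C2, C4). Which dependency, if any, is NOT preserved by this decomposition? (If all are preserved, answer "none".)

none

C2, C4 → C1 lies within T3.
C1, C2 → C3 lies within T1.
C4 → C2 lies within T3.
Every dependency is enforceable on the fragments, so the decomposition is dependency-preserving.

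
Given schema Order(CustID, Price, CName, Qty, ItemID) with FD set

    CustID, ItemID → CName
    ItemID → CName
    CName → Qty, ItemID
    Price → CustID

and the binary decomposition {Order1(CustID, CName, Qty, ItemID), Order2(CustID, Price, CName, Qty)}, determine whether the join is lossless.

Common attributes: Order1 ∩ Order2 = {CustID, CName, Qty}.
Closure of {CustID, CName, Qty}: CName → Qty, ItemID applies, adding ItemID. So (CustID, CName, Qty)⁺ = {CustID, CName, Qty, ItemID}.
This closure contains every attribute of Order1, so Order1 ∩ Order2 → Order1. The join is lossless.

Yes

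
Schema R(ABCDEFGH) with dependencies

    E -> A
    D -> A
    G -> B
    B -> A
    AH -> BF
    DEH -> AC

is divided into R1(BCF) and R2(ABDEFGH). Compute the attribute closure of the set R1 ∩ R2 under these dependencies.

R1 ∩ R2 = {BF}.
B → A applies, adding A
Closure: {ABF}.

ABF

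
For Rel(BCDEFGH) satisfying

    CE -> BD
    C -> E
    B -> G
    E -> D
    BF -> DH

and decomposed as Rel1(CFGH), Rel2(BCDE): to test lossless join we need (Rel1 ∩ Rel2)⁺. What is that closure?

BCDEG

Rel1 ∩ Rel2 = {C}.
C → E applies, adding E
E → D applies, adding D
CE → BD applies, adding B
B → G applies, adding G
Closure: {BCDEG}.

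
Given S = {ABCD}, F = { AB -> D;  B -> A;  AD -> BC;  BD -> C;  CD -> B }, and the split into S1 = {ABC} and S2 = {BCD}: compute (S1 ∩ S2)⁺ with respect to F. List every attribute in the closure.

ABCD

S1 ∩ S2 = {BC}.
B → A applies, adding A
AB → D applies, adding D
Closure: {ABCD}.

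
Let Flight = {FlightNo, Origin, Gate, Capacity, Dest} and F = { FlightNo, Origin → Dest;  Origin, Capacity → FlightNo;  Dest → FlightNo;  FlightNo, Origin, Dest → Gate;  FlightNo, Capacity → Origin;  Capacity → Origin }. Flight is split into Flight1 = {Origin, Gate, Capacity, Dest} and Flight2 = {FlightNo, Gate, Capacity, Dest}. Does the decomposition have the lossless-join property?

Yes

Common attributes: Flight1 ∩ Flight2 = {Gate, Capacity, Dest}.
Closure of {Gate, Capacity, Dest}: Dest → FlightNo applies, adding FlightNo; FlightNo, Capacity → Origin applies, adding Origin. So (Gate, Capacity, Dest)⁺ = {FlightNo, Origin, Gate, Capacity, Dest}.
This closure contains every attribute of Flight1, so Flight1 ∩ Flight2 → Flight1. The join is lossless.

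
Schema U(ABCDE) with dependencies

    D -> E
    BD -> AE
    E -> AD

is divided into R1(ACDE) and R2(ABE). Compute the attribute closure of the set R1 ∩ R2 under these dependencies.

R1 ∩ R2 = {AE}.
E → AD applies, adding D
Closure: {ADE}.

ADE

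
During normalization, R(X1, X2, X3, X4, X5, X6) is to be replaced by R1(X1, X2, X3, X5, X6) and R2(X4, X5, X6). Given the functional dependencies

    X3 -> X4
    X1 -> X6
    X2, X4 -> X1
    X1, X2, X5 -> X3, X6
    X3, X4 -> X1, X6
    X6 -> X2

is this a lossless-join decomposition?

No

Common attributes: R1 ∩ R2 = {X5, X6}.
Closure of {X5, X6}: X6 → X2 applies, adding X2. So (X5, X6)⁺ = {X2, X5, X6}.
The closure contains neither all of R1 = {X1, X2, X3, X5, X6} nor all of R2 = {X4, X5, X6}, so the common attributes are not a superkey of either fragment. The join is lossy.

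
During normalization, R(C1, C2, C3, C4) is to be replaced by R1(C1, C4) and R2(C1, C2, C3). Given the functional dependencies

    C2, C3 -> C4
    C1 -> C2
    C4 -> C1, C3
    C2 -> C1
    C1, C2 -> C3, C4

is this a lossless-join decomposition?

Yes

Common attributes: R1 ∩ R2 = {C1}.
Closure of {C1}: C1 → C2 applies, adding C2; C1, C2 → C3, C4 applies, adding C3, C4. So (C1)⁺ = {C1, C2, C3, C4}.
This closure contains every attribute of R1, so R1 ∩ R2 → R1. The join is lossless.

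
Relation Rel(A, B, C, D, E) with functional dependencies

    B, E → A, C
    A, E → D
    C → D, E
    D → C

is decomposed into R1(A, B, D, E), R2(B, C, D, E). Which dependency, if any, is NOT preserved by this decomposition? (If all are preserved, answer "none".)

B, E → A, C: restricted closure across fragments reaches A, C.
A, E → D lies within R1.
C → D, E lies within R2.
D → C lies within R2.
Every dependency is enforceable on the fragments, so the decomposition is dependency-preserving.

none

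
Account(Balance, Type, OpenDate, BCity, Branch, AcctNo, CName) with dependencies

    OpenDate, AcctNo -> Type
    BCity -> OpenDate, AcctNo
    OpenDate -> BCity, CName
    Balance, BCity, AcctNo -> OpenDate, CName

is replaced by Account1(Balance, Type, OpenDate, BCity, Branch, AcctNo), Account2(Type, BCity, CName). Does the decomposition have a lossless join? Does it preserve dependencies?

lossless and dependency-preserving

Lossless test: (Type, BCity)⁺ = {Type, OpenDate, BCity, AcctNo, CName}, which contains all of one fragment — lossless.
Dependency preservation: OpenDate → BCity, CName; Balance, BCity, AcctNo → OpenDate, CName are not contained in any single fragment, but the restricted closure of each left-hand side across the fragments still reaches the right-hand side; the remaining FDs each lie inside some fragment. All dependencies are preserved.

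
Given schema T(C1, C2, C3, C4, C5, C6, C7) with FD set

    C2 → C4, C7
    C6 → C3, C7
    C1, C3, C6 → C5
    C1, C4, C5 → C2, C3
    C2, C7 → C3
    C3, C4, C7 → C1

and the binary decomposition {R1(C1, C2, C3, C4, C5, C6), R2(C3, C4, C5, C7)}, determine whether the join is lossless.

Common attributes: R1 ∩ R2 = {C3, C4, C5}.
No dependency enlarges {C3, C4, C5}, so (C3, C4, C5)⁺ = {C3, C4, C5}.
The closure contains neither all of R1 = {C1, C2, C3, C4, C5, C6} nor all of R2 = {C3, C4, C5, C7}, so the common attributes are not a superkey of either fragment. The join is lossy.

No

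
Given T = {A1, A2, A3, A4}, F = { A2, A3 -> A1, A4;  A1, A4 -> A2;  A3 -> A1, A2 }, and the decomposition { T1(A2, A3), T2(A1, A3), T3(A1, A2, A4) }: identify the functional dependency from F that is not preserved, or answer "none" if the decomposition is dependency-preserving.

Check A2, A3 → A1, A4: no single fragment contains all of {A1, A2, A3, A4}, and the restricted closure of {A2, A3} across the fragments never reaches {A1, A4}.
A1, A4 → A2 is preserved.
A3 → A1, A2 is preserved.

A2, A3 -> A1, A4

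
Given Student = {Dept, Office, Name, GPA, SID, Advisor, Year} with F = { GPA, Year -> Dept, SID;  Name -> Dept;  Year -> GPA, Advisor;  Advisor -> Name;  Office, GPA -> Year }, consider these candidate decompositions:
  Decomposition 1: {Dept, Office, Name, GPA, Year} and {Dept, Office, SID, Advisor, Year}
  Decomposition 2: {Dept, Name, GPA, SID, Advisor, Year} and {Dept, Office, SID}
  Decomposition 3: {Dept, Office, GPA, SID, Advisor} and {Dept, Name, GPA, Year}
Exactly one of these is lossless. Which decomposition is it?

Decomposition 1: common = {Dept, Office, Year}, closure = {Dept, Office, Name, GPA, SID, Advisor, Year} → lossless.
Decomposition 2: common = {Dept, SID}, closure = {Dept, SID} → lossy.
Decomposition 3: common = {Dept, GPA}, closure = {Dept, GPA} → lossy.

Decomposition 1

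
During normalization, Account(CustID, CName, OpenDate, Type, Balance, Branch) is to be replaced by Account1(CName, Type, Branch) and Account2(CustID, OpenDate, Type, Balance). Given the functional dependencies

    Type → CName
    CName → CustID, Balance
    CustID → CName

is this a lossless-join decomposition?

No

Common attributes: Account1 ∩ Account2 = {Type}.
Closure of {Type}: Type → CName applies, adding CName; CName → CustID, Balance applies, adding CustID, Balance. So (Type)⁺ = {CustID, CName, Type, Balance}.
The closure contains neither all of Account1 = {CName, Type, Branch} nor all of Account2 = {CustID, OpenDate, Type, Balance}, so the common attributes are not a superkey of either fragment. The join is lossy.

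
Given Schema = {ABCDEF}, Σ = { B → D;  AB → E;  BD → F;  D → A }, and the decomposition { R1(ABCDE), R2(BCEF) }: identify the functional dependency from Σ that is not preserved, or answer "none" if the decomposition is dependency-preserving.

B → D lies within R1.
AB → E lies within R1.
BD → F: restricted closure across fragments reaches F.
D → A lies within R1.
Every dependency is enforceable on the fragments, so the decomposition is dependency-preserving.

none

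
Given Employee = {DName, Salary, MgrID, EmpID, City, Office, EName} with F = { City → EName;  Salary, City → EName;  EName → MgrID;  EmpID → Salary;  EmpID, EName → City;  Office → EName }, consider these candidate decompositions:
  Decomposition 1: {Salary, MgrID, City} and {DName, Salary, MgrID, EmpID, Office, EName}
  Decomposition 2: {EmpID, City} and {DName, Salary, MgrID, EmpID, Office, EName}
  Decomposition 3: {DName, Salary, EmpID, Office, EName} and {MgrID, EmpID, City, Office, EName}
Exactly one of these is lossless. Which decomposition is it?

Decomposition 1: common = {Salary, MgrID}, closure = {Salary, MgrID} → lossy.
Decomposition 2: common = {EmpID}, closure = {Salary, EmpID} → lossy.
Decomposition 3: common = {EmpID, Office, EName}, closure = {Salary, MgrID, EmpID, City, Office, EName} → lossless.

Decomposition 3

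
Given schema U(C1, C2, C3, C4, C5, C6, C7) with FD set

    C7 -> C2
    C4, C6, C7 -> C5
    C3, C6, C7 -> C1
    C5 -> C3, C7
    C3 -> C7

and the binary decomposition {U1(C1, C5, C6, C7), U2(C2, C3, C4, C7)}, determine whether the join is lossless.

Common attributes: U1 ∩ U2 = {C7}.
Closure of {C7}: C7 → C2 applies, adding C2. So (C7)⁺ = {C2, C7}.
The closure contains neither all of U1 = {C1, C5, C6, C7} nor all of U2 = {C2, C3, C4, C7}, so the common attributes are not a superkey of either fragment. The join is lossy.

No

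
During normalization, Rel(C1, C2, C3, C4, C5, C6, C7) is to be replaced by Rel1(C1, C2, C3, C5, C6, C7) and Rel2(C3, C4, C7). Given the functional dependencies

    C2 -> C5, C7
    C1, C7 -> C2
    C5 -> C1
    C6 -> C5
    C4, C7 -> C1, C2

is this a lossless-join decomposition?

Common attributes: Rel1 ∩ Rel2 = {C3, C7}.
No dependency enlarges {C3, C7}, so (C3, C7)⁺ = {C3, C7}.
The closure contains neither all of Rel1 = {C1, C2, C3, C5, C6, C7} nor all of Rel2 = {C3, C4, C7}, so the common attributes are not a superkey of either fragment. The join is lossy.

No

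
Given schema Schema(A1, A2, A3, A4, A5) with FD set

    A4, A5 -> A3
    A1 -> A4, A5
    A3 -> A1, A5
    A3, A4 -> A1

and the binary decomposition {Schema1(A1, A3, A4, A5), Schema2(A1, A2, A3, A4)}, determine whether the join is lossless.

Yes

Common attributes: Schema1 ∩ Schema2 = {A1, A3, A4}.
Closure of {A1, A3, A4}: A1 → A4, A5 applies, adding A5. So (A1, A3, A4)⁺ = {A1, A3, A4, A5}.
This closure contains every attribute of Schema1, so Schema1 ∩ Schema2 → Schema1. The join is lossless.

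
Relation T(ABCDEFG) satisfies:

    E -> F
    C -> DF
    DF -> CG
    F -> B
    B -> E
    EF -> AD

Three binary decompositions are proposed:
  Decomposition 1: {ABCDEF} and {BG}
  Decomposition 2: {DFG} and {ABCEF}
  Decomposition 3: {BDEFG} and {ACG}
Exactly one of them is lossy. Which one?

Decomposition 1: common = {B}, closure = {ABCDEFG} → lossless.
Decomposition 2: common = {F}, closure = {ABCDEFG} → lossless.
Decomposition 3: common = {G}, closure = {G} → lossy.

Decomposition 3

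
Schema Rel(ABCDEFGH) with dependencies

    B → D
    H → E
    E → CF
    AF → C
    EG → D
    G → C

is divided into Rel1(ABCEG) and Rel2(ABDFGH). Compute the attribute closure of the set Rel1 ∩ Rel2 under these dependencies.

ABCDG

Rel1 ∩ Rel2 = {ABG}.
B → D applies, adding D
G → C applies, adding C
Closure: {ABCDG}.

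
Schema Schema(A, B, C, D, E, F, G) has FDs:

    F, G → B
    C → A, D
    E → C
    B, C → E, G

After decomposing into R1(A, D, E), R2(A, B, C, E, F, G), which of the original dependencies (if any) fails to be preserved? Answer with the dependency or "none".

C → A, D

Check C → A, D: no single fragment contains all of {A, C, D}, and the restricted closure of {C} across the fragments never reaches {A, D}.
F, G → B is preserved.
E → C is preserved.
B, C → E, G is preserved.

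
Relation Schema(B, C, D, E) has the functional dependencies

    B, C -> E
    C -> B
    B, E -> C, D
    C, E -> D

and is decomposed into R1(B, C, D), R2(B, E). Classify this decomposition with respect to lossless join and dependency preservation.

Lossless test: (B)⁺ = {B}, which is a superkey of neither fragment — lossy.
Dependency preservation: the restricted closure of {B, C} across the fragments never reaches {E}, so B, C → E cannot be enforced without a join — not preserved.

lossy and not dependency-preserving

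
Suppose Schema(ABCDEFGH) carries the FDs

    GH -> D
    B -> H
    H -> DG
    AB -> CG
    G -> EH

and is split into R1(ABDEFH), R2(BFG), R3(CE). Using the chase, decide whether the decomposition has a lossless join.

Chase test. Columns are ABCDEFGH; row i has aⱼ where attribute j ∈ Ri, else bᵢⱼ.
Initial tableau (one row per fragment):
  row 1: a1 a2 b13 a4 a5 a6 b17 a8
  row 2: b21 a2 b23 b24 b25 a6 a7 b28
  row 3: b31 b32 a3 b34 a5 b36 b37 b38
Rows 1 and 2 agree on B; apply B→H and equate their H entries.
Rows 1 and 2 agree on H; apply H→DG and equate their DG entries.
Rows 1 and 2 agree on G; apply G→EH and equate their EH entries.
No row becomes fully distinguished — the join is lossy.

No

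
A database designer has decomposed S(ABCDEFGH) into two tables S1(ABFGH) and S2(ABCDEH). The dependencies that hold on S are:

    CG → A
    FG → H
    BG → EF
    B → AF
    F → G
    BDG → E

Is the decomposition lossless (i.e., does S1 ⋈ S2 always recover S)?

Yes

Common attributes: S1 ∩ S2 = {ABH}.
Closure of {ABH}: B → AF applies, adding F; F → G applies, adding G; BG → EF applies, adding E. So (ABH)⁺ = {ABEFGH}.
This closure contains every attribute of S1, so S1 ∩ S2 → S1. The join is lossless.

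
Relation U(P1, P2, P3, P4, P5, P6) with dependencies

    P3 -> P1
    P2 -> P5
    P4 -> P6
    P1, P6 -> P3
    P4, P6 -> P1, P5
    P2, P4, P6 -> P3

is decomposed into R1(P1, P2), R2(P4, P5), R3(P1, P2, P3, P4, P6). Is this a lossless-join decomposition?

Chase test. Columns are P1, P2, P3, P4, P5, P6; row i has aⱼ where attribute j ∈ Ri, else bᵢⱼ.
Initial tableau (one row per fragment):
  row 1: a1 a2 b13 b14 b15 b16
  row 2: b21 b22 b23 a4 a5 b26
  row 3: a1 a2 a3 a4 b35 a6
Rows 1 and 3 agree on P2; apply P2→P5 and equate their P5 entries.
Rows 2 and 3 agree on P4; apply P4→P6 and equate their P6 entries.
Rows 2 and 3 agree on P4, P6; apply P4, P6→P1, P5 and equate their P1, P5 entries.
Rows 2 and 3 agree on P1, P6; apply P1, P6→P3 and equate their P3 entries.
Row 3 is now all distinguished symbols — the join is lossless.

Yes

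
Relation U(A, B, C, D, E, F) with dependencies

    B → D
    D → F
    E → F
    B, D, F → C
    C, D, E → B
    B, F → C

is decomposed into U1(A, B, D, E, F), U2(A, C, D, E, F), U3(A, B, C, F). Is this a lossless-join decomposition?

Yes

Chase test. Columns are A, B, C, D, E, F; row i has aⱼ where attribute j ∈ Ui, else bᵢⱼ.
Initial tableau (one row per fragment):
  row 1: a1 a2 b13 a4 a5 a6
  row 2: a1 b22 a3 a4 a5 a6
  row 3: a1 a2 a3 b34 b35 a6
Rows 1 and 3 agree on B; apply B→D and equate their D entries.
Rows 1 and 3 agree on B, D, F; apply B, D, F→C and equate their C entries.
Rows 1 and 2 agree on C, D, E; apply C, D, E→B and equate their B entries.
Row 1 is now all distinguished symbols — the join is lossless.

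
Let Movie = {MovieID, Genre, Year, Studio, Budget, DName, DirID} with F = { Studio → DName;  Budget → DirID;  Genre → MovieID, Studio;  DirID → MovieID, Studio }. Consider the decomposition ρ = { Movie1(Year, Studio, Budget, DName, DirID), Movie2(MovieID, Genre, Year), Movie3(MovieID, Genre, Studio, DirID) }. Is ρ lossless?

Chase test. Columns are MovieID, Genre, Year, Studio, Budget, DName, DirID; row i has aⱼ where attribute j ∈ Moviei, else bᵢⱼ.
Initial tableau (one row per fragment):
  row 1: b11 b12 a3 a4 a5 a6 a7
  row 2: a1 a2 a3 b24 b25 b26 b27
  row 3: a1 a2 b33 a4 b35 b36 a7
Rows 1 and 3 agree on Studio; apply Studio→DName and equate their DName entries.
Rows 2 and 3 agree on Genre; apply Genre→MovieID, Studio and equate their MovieID, Studio entries.
Rows 1 and 3 agree on DirID; apply DirID→MovieID, Studio and equate their MovieID, Studio entries.
Rows 1 and 2 agree on Studio; apply Studio→DName and equate their DName entries.
No row becomes fully distinguished — the join is lossy.

No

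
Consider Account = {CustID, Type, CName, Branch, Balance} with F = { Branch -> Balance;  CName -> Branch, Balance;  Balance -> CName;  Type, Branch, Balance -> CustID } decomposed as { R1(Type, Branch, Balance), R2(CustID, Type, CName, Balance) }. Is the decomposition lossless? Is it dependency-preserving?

Lossless test: (Type, Balance)⁺ = {CustID, Type, CName, Branch, Balance}, which contains all of one fragment — lossless.
Dependency preservation: CName → Branch, Balance; Type, Branch, Balance → CustID are not contained in any single fragment, but the restricted closure of each left-hand side across the fragments still reaches the right-hand side; the remaining FDs each lie inside some fragment. All dependencies are preserved.

lossless and dependency-preserving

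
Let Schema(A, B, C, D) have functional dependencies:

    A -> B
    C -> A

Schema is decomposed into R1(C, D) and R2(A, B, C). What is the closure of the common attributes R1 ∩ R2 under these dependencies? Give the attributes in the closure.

R1 ∩ R2 = {C}.
C → A applies, adding A
A → B applies, adding B
Closure: {A, B, C}.

A, B, C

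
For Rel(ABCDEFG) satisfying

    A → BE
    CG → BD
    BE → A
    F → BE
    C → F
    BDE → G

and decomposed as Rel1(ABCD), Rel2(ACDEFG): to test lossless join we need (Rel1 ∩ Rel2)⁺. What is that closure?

ABCDEFG

Rel1 ∩ Rel2 = {ACD}.
A → BE applies, adding BE
C → F applies, adding F
BDE → G applies, adding G
Closure: {ABCDEFG}.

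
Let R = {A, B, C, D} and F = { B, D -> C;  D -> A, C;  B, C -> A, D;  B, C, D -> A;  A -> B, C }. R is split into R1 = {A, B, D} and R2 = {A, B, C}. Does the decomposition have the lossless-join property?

Yes

Common attributes: R1 ∩ R2 = {A, B}.
Closure of {A, B}: A → B, C applies, adding C; B, C → A, D applies, adding D. So (A, B)⁺ = {A, B, C, D}.
This closure contains every attribute of R1, so R1 ∩ R2 → R1. The join is lossless.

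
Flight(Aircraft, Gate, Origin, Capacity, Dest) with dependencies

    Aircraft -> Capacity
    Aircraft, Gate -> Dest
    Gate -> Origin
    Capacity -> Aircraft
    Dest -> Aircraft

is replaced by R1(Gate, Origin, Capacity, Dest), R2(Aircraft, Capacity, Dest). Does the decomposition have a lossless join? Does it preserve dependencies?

lossless and dependency-preserving

Lossless test: (Capacity, Dest)⁺ = {Aircraft, Capacity, Dest}, which contains all of one fragment — lossless.
Dependency preservation: Aircraft, Gate → Dest is not contained in any single fragment, but the restricted closure of its left-hand side across the fragments still reaches the right-hand side; the remaining FDs each lie inside some fragment. All dependencies are preserved.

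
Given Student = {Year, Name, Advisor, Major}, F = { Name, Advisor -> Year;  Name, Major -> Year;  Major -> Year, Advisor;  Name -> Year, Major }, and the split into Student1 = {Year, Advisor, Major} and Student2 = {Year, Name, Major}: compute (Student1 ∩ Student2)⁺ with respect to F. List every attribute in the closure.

Student1 ∩ Student2 = {Year, Major}.
Major → Year, Advisor applies, adding Advisor
Closure: {Year, Advisor, Major}.

Year, Advisor, Major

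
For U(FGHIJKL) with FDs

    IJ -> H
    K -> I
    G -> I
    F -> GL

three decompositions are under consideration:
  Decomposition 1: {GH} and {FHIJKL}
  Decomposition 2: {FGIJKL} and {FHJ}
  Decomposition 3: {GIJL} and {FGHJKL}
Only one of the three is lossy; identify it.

Decomposition 1: common = {H}, closure = {H} → lossy.
Decomposition 2: common = {FJ}, closure = {FGHIJL} → lossless.
Decomposition 3: common = {GJL}, closure = {GHIJL} → lossless.

Decomposition 1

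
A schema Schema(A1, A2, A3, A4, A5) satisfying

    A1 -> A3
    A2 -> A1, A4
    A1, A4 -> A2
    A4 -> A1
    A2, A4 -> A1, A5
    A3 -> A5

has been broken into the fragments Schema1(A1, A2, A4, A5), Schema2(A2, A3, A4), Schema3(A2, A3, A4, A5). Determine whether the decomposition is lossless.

Chase test. Columns are A1, A2, A3, A4, A5; row i has aⱼ where attribute j ∈ Schemai, else bᵢⱼ.
Initial tableau (one row per fragment):
  row 1: a1 a2 b13 a4 a5
  row 2: b21 a2 a3 a4 b25
  row 3: b31 a2 a3 a4 a5
Rows 1 and 2 agree on A2; apply A2→A1, A4 and equate their A1, A4 entries.
Rows 1 and 3 agree on A2; apply A2→A1, A4 and equate their A1, A4 entries.
Rows 1 and 2 agree on A2, A4; apply A2, A4→A1, A5 and equate their A1, A5 entries.
Rows 1 and 2 agree on A1; apply A1→A3 and equate their A3 entries.
Row 1 is now all distinguished symbols — the join is lossless.

Yes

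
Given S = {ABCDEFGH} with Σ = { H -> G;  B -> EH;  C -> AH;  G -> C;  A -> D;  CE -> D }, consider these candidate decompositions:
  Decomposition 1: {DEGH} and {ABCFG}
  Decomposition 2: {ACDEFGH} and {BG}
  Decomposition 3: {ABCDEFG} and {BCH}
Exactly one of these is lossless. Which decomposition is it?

Decomposition 1: common = {G}, closure = {ACDGH} → lossy.
Decomposition 2: common = {G}, closure = {ACDGH} → lossy.
Decomposition 3: common = {BC}, closure = {ABCDEGH} → lossless.

Decomposition 3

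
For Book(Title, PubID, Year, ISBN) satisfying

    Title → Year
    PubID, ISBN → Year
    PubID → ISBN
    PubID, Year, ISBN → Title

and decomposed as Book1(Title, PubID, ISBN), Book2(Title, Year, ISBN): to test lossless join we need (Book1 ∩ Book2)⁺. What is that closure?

Title, Year, ISBN

Book1 ∩ Book2 = {Title, ISBN}.
Title → Year applies, adding Year
Closure: {Title, Year, ISBN}.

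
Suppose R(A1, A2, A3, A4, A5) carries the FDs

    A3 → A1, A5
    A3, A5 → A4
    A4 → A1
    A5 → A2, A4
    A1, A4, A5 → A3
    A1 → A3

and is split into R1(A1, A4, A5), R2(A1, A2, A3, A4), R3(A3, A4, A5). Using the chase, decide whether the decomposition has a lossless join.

Chase test. Columns are A1, A2, A3, A4, A5; row i has aⱼ where attribute j ∈ Ri, else bᵢⱼ.
Initial tableau (one row per fragment):
  row 1: a1 b12 b13 a4 a5
  row 2: a1 a2 a3 a4 b25
  row 3: b31 b32 a3 a4 a5
Rows 2 and 3 agree on A3; apply A3→A1, A5 and equate their A1, A5 entries.
Rows 1 and 2 agree on A5; apply A5→A2, A4 and equate their A2, A4 entries.
Rows 1 and 3 agree on A5; apply A5→A2, A4 and equate their A2, A4 entries.
Rows 1 and 2 agree on A1, A4, A5; apply A1, A4, A5→A3 and equate their A3 entries.
Row 1 is now all distinguished symbols — the join is lossless.

Yes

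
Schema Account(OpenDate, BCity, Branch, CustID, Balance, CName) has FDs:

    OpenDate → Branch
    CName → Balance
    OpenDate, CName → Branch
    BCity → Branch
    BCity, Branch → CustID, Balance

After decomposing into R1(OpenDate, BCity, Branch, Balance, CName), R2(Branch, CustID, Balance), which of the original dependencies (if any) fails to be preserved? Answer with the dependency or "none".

BCity, Branch → CustID, Balance

Check BCity, Branch → CustID, Balance: no single fragment contains all of {BCity, Branch, CustID, Balance}, and the restricted closure of {BCity, Branch} across the fragments never reaches {CustID, Balance}.
OpenDate → Branch is preserved.
CName → Balance is preserved.
OpenDate, CName → Branch is preserved.
BCity → Branch is preserved.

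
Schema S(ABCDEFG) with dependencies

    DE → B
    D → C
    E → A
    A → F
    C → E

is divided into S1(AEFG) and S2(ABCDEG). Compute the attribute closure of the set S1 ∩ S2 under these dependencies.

AEFG

S1 ∩ S2 = {AEG}.
A → F applies, adding F
Closure: {AEFG}.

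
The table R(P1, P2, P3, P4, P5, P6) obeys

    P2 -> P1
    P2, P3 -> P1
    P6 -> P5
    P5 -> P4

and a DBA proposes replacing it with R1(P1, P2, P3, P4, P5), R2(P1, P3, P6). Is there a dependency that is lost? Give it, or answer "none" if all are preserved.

Check P6 → P5: no single fragment contains all of {P5, P6}, and the restricted closure of {P6} across the fragments never reaches {P5}.
P2 → P1 is preserved.
P2, P3 → P1 is preserved.
P5 → P4 is preserved.

P6 -> P5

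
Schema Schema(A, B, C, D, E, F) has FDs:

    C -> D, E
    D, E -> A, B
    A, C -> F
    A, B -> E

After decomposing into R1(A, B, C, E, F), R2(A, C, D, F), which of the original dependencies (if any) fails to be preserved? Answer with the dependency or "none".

Check D, E → A, B: no single fragment contains all of {A, B, D, E}, and the restricted closure of {D, E} across the fragments never reaches {A, B}.
C → D, E is preserved.
A, C → F is preserved.
A, B → E is preserved.

D, E -> A, B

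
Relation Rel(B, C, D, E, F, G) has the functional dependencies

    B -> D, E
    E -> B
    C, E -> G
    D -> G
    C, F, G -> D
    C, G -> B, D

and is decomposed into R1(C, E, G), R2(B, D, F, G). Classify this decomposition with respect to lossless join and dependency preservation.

Lossless test: (G)⁺ = {G}, which is a superkey of neither fragment — lossy.
Dependency preservation: the restricted closure of {B} across the fragments never reaches {D, E}, so B → D, E cannot be enforced without a join — not preserved.

lossy and not dependency-preserving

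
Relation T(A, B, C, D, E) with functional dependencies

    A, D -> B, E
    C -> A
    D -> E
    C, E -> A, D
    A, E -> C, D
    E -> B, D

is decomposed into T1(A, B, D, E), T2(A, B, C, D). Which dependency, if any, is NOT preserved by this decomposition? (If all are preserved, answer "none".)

none

A, D → B, E lies within T1.
C → A lies within T2.
D → E lies within T1.
C, E → A, D: restricted closure across fragments reaches A, D.
A, E → C, D: restricted closure across fragments reaches C, D.
E → B, D lies within T1.
Every dependency is enforceable on the fragments, so the decomposition is dependency-preserving.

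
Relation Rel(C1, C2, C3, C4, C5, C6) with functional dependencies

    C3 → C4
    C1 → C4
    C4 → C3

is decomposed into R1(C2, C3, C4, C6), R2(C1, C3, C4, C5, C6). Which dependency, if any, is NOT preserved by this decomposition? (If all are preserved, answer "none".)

C3 → C4 lies within R1.
C1 → C4 lies within R2.
C4 → C3 lies within R1.
Every dependency is enforceable on the fragments, so the decomposition is dependency-preserving.

none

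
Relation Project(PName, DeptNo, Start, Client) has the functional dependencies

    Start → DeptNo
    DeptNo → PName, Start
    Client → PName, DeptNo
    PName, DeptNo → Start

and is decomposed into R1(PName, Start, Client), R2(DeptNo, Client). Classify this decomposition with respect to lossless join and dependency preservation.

lossless but not dependency-preserving

Lossless test: (Client)⁺ = {PName, DeptNo, Start, Client}, which contains all of one fragment — lossless.
Dependency preservation: the restricted closure of {Start} across the fragments never reaches {DeptNo}, so Start → DeptNo cannot be enforced without a join — not preserved.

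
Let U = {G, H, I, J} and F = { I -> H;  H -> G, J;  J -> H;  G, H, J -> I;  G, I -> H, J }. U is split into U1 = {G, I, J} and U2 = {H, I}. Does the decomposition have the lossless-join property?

Yes

Common attributes: U1 ∩ U2 = {I}.
Closure of {I}: I → H applies, adding H; H → G, J applies, adding G, J. So (I)⁺ = {G, H, I, J}.
This closure contains every attribute of U1, so U1 ∩ U2 → U1. The join is lossless.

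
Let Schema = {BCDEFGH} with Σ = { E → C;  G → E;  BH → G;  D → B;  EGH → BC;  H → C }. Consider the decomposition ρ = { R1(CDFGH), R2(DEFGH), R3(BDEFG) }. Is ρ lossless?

Yes

Chase test. Columns are BCDEFGH; row i has aⱼ where attribute j ∈ Ri, else bᵢⱼ.
Initial tableau (one row per fragment):
  row 1: b11 a2 a3 b14 a5 a6 a7
  row 2: b21 b22 a3 a4 a5 a6 a7
  row 3: a1 b32 a3 a4 a5 a6 b37
Rows 2 and 3 agree on E; apply E→C and equate their C entries.
Rows 1 and 2 agree on G; apply G→E and equate their E entries.
Rows 1 and 2 agree on D; apply D→B and equate their B entries.
Rows 1 and 3 agree on D; apply D→B and equate their B entries.
Rows 1 and 2 agree on EGH; apply EGH→BC and equate their BC entries.
Row 1 is now all distinguished symbols — the join is lossless.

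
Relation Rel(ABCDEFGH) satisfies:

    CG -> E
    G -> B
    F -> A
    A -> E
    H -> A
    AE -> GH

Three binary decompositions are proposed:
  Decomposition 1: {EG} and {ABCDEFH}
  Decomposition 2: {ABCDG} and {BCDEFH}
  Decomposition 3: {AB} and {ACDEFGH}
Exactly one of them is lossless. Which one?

Decomposition 1: common = {E}, closure = {E} → lossy.
Decomposition 2: common = {BCD}, closure = {BCD} → lossy.
Decomposition 3: common = {A}, closure = {ABEGH} → lossless.

Decomposition 3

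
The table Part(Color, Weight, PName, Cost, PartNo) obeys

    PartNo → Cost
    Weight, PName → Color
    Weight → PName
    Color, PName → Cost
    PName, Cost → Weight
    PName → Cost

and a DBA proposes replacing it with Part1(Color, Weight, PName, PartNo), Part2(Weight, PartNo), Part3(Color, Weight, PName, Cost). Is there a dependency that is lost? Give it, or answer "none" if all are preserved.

PartNo → Cost

Check PartNo → Cost: no single fragment contains all of {Cost, PartNo}, and the restricted closure of {PartNo} across the fragments never reaches {Cost}.
Weight, PName → Color is preserved.
Weight → PName is preserved.
Color, PName → Cost is preserved.
PName, Cost → Weight is preserved.
PName → Cost is preserved.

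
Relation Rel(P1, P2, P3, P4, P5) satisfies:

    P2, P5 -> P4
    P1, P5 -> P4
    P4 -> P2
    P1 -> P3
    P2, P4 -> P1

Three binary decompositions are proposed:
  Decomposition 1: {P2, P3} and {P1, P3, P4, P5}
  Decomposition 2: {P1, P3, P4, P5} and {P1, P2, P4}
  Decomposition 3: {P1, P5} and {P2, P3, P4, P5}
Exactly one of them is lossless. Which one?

Decomposition 1: common = {P3}, closure = {P3} → lossy.
Decomposition 2: common = {P1, P4}, closure = {P1, P2, P3, P4} → lossless.
Decomposition 3: common = {P5}, closure = {P5} → lossy.

Decomposition 2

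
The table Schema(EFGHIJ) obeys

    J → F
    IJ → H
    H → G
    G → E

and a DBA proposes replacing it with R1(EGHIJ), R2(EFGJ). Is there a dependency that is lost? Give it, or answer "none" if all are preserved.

J → F lies within R2.
IJ → H lies within R1.
H → G lies within R1.
G → E lies within R1.
Every dependency is enforceable on the fragments, so the decomposition is dependency-preserving.

none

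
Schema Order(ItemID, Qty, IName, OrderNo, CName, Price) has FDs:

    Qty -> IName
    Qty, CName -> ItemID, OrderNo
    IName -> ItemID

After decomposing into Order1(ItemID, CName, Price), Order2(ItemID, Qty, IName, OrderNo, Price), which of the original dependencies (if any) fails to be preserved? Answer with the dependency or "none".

Qty, CName -> ItemID, OrderNo

Check Qty, CName → ItemID, OrderNo: no single fragment contains all of {ItemID, Qty, OrderNo, CName}, and the restricted closure of {Qty, CName} across the fragments never reaches {ItemID, OrderNo}.
Qty → IName is preserved.
IName → ItemID is preserved.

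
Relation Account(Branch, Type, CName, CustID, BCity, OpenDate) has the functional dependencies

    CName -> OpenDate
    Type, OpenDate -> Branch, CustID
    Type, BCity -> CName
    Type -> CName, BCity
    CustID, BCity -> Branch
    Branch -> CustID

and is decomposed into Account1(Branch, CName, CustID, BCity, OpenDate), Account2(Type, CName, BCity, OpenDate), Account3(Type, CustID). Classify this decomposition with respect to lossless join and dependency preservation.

Lossless test (chase): Rows 2 and 3 agree on Type; apply Type→CName, BCity and equate their CName, BCity entries. Rows 1 and 3 agree on CustID, BCity; apply CustID, BCity→Branch and equate their Branch entries. Rows 1 and 3 agree on CName; apply CName→OpenDate and equate their OpenDate entries. Rows 2 and 3 agree on Type, OpenDate; apply Type, OpenDate→Branch, CustID and equate their Branch, CustID entries. Row 2 is now all distinguished symbols — the join is lossless.
Dependency preservation: Type, OpenDate → Branch, CustID is not contained in any single fragment, but the restricted closure of its left-hand side across the fragments still reaches the right-hand side; the remaining FDs each lie inside some fragment. All dependencies are preserved.

lossless and dependency-preserving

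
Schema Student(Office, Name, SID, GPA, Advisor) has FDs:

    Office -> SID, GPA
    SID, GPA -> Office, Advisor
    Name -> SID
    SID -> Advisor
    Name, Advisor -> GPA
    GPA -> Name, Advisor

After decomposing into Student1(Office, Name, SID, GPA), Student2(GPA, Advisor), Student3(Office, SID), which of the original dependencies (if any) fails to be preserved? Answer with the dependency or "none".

Check SID → Advisor: no single fragment contains all of {SID, Advisor}, and the restricted closure of {SID} across the fragments never reaches {Advisor}.
Office → SID, GPA is preserved.
SID, GPA → Office, Advisor is preserved.
Name → SID is preserved.
Name, Advisor → GPA is preserved.
GPA → Name, Advisor is preserved.

SID -> Advisor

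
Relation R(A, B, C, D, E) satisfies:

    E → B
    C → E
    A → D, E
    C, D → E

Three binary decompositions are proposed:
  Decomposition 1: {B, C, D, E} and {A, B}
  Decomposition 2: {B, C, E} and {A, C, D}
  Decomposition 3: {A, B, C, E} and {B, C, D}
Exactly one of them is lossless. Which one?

Decomposition 1: common = {B}, closure = {B} → lossy.
Decomposition 2: common = {C}, closure = {B, C, E} → lossless.
Decomposition 3: common = {B, C}, closure = {B, C, E} → lossy.

Decomposition 2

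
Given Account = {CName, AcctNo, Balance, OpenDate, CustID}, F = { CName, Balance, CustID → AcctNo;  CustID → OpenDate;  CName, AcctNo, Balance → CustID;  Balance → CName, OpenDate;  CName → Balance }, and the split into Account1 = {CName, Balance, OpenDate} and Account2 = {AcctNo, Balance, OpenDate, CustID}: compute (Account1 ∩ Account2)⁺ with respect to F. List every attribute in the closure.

CName, Balance, OpenDate

Account1 ∩ Account2 = {Balance, OpenDate}.
Balance → CName, OpenDate applies, adding CName
Closure: {CName, Balance, OpenDate}.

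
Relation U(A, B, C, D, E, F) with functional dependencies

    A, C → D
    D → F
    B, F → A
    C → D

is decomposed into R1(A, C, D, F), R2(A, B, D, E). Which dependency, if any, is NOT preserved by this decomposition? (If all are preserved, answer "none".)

Check B, F → A: no single fragment contains all of {A, B, F}, and the restricted closure of {B, F} across the fragments never reaches {A}.
A, C → D is preserved.
D → F is preserved.
C → D is preserved.

B, F → A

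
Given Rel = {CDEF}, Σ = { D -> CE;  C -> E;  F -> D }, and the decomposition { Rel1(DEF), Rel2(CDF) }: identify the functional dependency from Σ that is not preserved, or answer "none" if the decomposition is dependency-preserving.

C -> E

Check C → E: no single fragment contains all of {CE}, and the restricted closure of {C} across the fragments never reaches {E}.
D → CE is preserved.
F → D is preserved.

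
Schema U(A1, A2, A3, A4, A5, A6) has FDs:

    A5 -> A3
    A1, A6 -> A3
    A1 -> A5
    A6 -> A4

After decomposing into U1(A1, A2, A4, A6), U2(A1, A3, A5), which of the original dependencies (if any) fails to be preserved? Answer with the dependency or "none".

none

A5 → A3 lies within U2.
A1, A6 → A3: restricted closure across fragments reaches A3.
A1 → A5 lies within U2.
A6 → A4 lies within U1.
Every dependency is enforceable on the fragments, so the decomposition is dependency-preserving.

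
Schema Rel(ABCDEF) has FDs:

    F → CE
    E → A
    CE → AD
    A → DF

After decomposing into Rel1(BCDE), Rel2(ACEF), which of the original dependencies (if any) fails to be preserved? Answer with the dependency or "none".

F → CE lies within Rel2.
E → A lies within Rel2.
CE → AD: restricted closure across fragments reaches AD.
A → DF: restricted closure across fragments reaches DF.
Every dependency is enforceable on the fragments, so the decomposition is dependency-preserving.

none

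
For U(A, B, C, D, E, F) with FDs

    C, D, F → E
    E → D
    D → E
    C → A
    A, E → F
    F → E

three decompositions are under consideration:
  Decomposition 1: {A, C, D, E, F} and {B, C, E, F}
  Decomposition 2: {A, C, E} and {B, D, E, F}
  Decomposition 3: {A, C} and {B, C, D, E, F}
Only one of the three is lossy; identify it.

Decomposition 1: common = {C, E, F}, closure = {A, C, D, E, F} → lossless.
Decomposition 2: common = {E}, closure = {D, E} → lossy.
Decomposition 3: common = {C}, closure = {A, C} → lossless.

Decomposition 2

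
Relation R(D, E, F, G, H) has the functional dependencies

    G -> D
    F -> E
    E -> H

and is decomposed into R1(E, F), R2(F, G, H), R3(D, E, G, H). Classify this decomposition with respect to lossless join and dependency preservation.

Lossless test (chase): Rows 2 and 3 agree on G; apply G→D and equate their D entries. Rows 1 and 2 agree on F; apply F→E and equate their E entries. Rows 1 and 2 agree on E; apply E→H and equate their H entries. Row 2 is now all distinguished symbols — the join is lossless.
Dependency preservation: every FD's attributes lie within a single fragment, so each can be enforced locally — preserved.

lossless and dependency-preserving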